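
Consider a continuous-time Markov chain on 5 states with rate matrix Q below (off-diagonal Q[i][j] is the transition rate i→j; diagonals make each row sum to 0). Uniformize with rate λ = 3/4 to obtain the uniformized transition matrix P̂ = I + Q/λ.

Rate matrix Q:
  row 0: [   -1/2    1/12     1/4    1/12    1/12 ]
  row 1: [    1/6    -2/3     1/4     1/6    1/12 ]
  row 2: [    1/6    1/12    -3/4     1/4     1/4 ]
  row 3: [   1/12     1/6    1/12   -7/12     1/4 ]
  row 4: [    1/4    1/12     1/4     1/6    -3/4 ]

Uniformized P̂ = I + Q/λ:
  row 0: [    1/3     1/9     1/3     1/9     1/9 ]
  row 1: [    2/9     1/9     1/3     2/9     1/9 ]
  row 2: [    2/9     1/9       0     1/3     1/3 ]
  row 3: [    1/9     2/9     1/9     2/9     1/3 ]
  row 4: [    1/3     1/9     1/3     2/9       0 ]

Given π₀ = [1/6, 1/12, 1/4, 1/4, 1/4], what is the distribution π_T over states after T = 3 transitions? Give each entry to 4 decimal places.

π = [0.2458, 0.1352, 0.2127, 0.2191, 0.1871]

t=0: π = [0.1667, 0.0833, 0.2500, 0.2500, 0.2500]
t=1: π = [0.2407, 0.1389, 0.1944, 0.2315, 0.1944]
t=2: π = [0.2449, 0.1368, 0.2171, 0.2171, 0.1842]
t=3: π = [0.2458, 0.1352, 0.2127, 0.2191, 0.1871]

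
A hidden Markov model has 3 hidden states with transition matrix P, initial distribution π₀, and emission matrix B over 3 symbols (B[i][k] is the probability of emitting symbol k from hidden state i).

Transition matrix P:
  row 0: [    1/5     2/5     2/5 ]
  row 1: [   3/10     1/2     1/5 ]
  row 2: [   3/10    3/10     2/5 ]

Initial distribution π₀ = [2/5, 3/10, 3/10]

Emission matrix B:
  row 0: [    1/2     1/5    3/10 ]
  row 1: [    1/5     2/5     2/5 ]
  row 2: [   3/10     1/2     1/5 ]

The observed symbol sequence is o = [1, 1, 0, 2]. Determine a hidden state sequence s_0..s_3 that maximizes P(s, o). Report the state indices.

t=0: δ = [8.000e-02, 1.200e-01, 1.500e-01]  (obs o_0=1)
t=1: δ = [9.000e-03, 2.400e-02, 3.000e-02]  ψ = [2, 1, 2]  (obs o_1=1)
t=2: δ = [4.500e-03, 2.400e-03, 3.600e-03]  ψ = [2, 1, 2]  (obs o_2=0)
t=3: δ = [3.240e-04, 7.200e-04, 3.600e-04]  ψ = [2, 0, 0]  (obs o_3=2)
backtrack: best end state = 1; path = [2, 2, 0, 1]

path = [2, 2, 0, 1]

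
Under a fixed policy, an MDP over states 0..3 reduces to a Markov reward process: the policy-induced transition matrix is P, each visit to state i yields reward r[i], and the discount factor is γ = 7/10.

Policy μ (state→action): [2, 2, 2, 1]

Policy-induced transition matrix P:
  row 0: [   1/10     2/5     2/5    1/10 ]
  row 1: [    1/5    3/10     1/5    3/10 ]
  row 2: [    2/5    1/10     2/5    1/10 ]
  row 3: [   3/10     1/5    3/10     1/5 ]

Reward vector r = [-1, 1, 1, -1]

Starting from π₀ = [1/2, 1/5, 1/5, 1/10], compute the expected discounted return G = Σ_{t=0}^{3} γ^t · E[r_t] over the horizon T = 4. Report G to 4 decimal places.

t=0: π = [0.5000, 0.2000, 0.2000, 0.1000], E[r] = -0.2000, γ^t·E[r] = -0.200000, running G = -0.200000
t=1: π = [0.2000, 0.3000, 0.3500, 0.1500], E[r] = 0.3000, γ^t·E[r] = 0.210000, running G = 0.010000
t=2: π = [0.2650, 0.2350, 0.3250, 0.1750], E[r] = 0.1200, γ^t·E[r] = 0.058800, running G = 0.068800
t=3: π = [0.2560, 0.2440, 0.3355, 0.1645], E[r] = 0.1590, γ^t·E[r] = 0.054537, running G = 0.123337

G = 0.1233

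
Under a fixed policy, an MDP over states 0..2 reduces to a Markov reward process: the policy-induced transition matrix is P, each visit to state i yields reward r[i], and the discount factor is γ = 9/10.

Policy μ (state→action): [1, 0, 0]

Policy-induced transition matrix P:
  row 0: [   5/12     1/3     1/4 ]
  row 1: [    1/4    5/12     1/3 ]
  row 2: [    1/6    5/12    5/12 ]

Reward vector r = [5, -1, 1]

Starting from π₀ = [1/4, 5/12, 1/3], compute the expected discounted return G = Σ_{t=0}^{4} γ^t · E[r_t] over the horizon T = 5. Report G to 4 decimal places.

G = 5.1014

t=0: π = [0.2500, 0.4167, 0.3333], E[r] = 1.1667, γ^t·E[r] = 1.166667, running G = 1.166667
t=1: π = [0.2639, 0.3958, 0.3403], E[r] = 1.2639, γ^t·E[r] = 1.137500, running G = 2.304167
t=2: π = [0.2656, 0.3947, 0.3397], E[r] = 1.2731, γ^t·E[r] = 1.031250, running G = 3.335417
t=3: π = [0.2660, 0.3945, 0.3395], E[r] = 1.2748, γ^t·E[r] = 0.929320, running G = 4.264737
t=4: π = [0.2660, 0.3945, 0.3395], E[r] = 1.2751, γ^t·E[r] = 0.836615, running G = 5.101352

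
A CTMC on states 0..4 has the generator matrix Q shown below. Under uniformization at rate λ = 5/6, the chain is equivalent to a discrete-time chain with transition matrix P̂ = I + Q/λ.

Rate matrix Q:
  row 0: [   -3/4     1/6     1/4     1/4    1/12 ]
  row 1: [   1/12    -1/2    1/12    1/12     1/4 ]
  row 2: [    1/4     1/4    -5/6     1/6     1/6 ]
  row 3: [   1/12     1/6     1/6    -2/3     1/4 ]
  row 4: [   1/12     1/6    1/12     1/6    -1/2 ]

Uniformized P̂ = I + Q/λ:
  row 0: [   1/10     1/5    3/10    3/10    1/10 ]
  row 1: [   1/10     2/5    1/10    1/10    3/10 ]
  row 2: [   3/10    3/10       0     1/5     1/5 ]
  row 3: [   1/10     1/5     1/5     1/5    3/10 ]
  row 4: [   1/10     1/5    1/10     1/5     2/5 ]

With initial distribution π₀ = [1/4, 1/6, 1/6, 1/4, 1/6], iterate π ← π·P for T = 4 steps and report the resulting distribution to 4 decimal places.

π = [0.1264, 0.2665, 0.1307, 0.1860, 0.2904]

t=0: π = [0.2500, 0.1667, 0.1667, 0.2500, 0.1667]
t=1: π = [0.1333, 0.2500, 0.1583, 0.2083, 0.2500]
t=2: π = [0.1317, 0.2658, 0.1317, 0.1883, 0.2825]
t=3: π = [0.1263, 0.2663, 0.1320, 0.1866, 0.2888]
t=4: π = [0.1264, 0.2665, 0.1307, 0.1860, 0.2904]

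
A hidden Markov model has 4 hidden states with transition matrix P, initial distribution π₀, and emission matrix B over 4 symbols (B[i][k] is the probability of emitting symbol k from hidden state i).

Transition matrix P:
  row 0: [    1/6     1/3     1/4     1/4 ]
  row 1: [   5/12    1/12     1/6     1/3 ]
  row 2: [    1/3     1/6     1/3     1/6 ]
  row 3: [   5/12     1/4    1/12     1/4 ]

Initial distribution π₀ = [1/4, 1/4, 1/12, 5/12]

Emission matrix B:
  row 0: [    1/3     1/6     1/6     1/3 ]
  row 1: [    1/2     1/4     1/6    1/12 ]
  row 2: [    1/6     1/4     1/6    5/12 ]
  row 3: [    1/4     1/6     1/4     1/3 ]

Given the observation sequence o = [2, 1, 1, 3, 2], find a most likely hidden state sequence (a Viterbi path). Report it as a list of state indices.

path = [3, 0, 1, 0, 3]

t=0: δ = [4.167e-02, 4.167e-02, 1.389e-02, 1.042e-01]  (obs o_0=2)
t=1: δ = [7.234e-03, 6.510e-03, 2.604e-03, 4.340e-03]  ψ = [3, 3, 0, 3]  (obs o_1=1)
t=2: δ = [4.521e-04, 6.028e-04, 4.521e-04, 3.617e-04]  ψ = [1, 0, 0, 1]  (obs o_2=1)
t=3: δ = [8.372e-05, 1.256e-05, 6.279e-05, 6.698e-05]  ψ = [1, 0, 2, 1]  (obs o_3=3)
t=4: δ = [4.651e-06, 4.651e-06, 3.489e-06, 5.233e-06]  ψ = [3, 0, 0, 0]  (obs o_4=2)
backtrack: best end state = 3; path = [3, 0, 1, 0, 3]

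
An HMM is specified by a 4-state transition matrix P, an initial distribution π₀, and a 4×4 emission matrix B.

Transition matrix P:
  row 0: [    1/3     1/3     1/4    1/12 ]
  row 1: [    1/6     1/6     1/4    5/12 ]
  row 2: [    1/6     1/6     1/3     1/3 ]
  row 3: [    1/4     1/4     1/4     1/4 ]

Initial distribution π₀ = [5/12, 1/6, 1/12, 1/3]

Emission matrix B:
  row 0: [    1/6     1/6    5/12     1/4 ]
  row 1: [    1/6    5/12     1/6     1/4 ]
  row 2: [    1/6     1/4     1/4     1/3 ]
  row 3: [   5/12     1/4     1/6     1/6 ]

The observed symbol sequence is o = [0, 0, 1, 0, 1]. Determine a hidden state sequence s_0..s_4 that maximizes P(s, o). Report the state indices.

path = [3, 3, 1, 3, 1]

t=0: δ = [6.944e-02, 2.778e-02, 1.389e-02, 1.389e-01]  (obs o_0=0)
t=1: δ = [5.787e-03, 5.787e-03, 5.787e-03, 1.447e-02]  ψ = [3, 3, 3, 3]  (obs o_1=0)
t=2: δ = [6.028e-04, 1.507e-03, 9.042e-04, 9.042e-04]  ψ = [3, 3, 3, 3]  (obs o_2=1)
t=3: δ = [4.186e-05, 4.186e-05, 6.279e-05, 2.616e-04]  ψ = [1, 1, 1, 1]  (obs o_3=0)
t=4: δ = [1.090e-05, 2.725e-05, 1.635e-05, 1.635e-05]  ψ = [3, 3, 3, 3]  (obs o_4=1)
backtrack: best end state = 1; path = [3, 3, 1, 3, 1]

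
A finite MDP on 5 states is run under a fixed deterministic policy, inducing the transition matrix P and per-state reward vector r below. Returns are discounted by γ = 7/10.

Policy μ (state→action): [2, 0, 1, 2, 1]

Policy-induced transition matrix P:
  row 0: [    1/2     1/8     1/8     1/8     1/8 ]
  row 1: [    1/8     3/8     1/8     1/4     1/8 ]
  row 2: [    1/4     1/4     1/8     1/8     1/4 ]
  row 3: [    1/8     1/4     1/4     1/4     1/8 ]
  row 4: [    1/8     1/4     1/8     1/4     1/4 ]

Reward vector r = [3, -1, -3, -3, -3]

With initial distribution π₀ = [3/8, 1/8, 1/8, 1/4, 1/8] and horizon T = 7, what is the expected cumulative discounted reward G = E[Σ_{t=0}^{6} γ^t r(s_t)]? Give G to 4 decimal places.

t=0: π = [0.3750, 0.1250, 0.1250, 0.2500, 0.1250], E[r] = -0.5000, γ^t·E[r] = -0.500000, running G = -0.500000
t=1: π = [0.2813, 0.2188, 0.1563, 0.1875, 0.1563], E[r] = -0.8750, γ^t·E[r] = -0.612500, running G = -1.112500
t=2: π = [0.2500, 0.2422, 0.1484, 0.1953, 0.1641], E[r] = -1.0156, γ^t·E[r] = -0.497656, running G = -1.610156
t=3: π = [0.2373, 0.2490, 0.1494, 0.2002, 0.1641], E[r] = -1.0781, γ^t·E[r] = -0.369797, running G = -1.979953
t=4: π = [0.2327, 0.2515, 0.1500, 0.2017, 0.1642], E[r] = -1.1011, γ^t·E[r] = -0.264368, running G = -2.244321
t=5: π = [0.2310, 0.2523, 0.1502, 0.2022, 0.1643], E[r] = -1.1093, γ^t·E[r] = -0.186437, running G = -2.430758
t=6: π = [0.2304, 0.2527, 0.1503, 0.2023, 0.1643], E[r] = -1.1123, γ^t·E[r] = -0.130855, running G = -2.561614

G = -2.5616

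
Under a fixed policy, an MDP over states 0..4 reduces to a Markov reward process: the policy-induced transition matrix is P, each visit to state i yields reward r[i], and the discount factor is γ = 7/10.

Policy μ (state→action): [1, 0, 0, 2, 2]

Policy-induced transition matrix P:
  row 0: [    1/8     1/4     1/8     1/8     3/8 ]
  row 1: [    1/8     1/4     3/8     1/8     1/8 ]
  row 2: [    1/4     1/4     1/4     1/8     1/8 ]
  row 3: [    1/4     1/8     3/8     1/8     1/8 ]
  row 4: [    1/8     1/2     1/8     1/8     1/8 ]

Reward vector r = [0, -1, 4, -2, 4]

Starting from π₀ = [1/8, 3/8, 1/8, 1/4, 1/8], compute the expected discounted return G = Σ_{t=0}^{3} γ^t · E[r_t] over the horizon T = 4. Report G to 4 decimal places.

t=0: π = [0.1250, 0.3750, 0.1250, 0.2500, 0.1250], E[r] = 0.1250, γ^t·E[r] = 0.125000, running G = 0.125000
t=1: π = [0.1719, 0.2500, 0.2969, 0.1250, 0.1563], E[r] = 1.3125, γ^t·E[r] = 0.918750, running G = 1.043750
t=2: π = [0.1777, 0.2734, 0.2559, 0.1250, 0.1680], E[r] = 1.1719, γ^t·E[r] = 0.574219, running G = 1.617969
t=3: π = [0.1726, 0.2764, 0.2566, 0.1250, 0.1694], E[r] = 1.1777, γ^t·E[r] = 0.403963, running G = 2.021932

G = 2.0219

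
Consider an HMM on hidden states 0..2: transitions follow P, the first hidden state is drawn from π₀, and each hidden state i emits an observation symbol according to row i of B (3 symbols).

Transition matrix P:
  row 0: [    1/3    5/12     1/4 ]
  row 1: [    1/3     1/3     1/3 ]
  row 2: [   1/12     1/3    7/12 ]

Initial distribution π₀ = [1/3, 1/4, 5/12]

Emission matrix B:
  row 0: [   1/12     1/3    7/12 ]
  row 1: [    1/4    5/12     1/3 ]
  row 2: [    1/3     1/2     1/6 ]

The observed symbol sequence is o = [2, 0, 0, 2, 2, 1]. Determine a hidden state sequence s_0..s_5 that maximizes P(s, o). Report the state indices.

t=0: δ = [1.944e-01, 8.333e-02, 6.944e-02]  (obs o_0=2)
t=1: δ = [5.401e-03, 2.025e-02, 1.620e-02]  ψ = [0, 0, 0]  (obs o_1=0)
t=2: δ = [5.626e-04, 1.688e-03, 3.151e-03]  ψ = [1, 1, 2]  (obs o_2=0)
t=3: δ = [3.282e-04, 3.501e-04, 3.063e-04]  ψ = [1, 2, 2]  (obs o_3=2)
t=4: δ = [6.807e-05, 4.558e-05, 2.978e-05]  ψ = [1, 0, 2]  (obs o_4=2)
t=5: δ = [7.563e-06, 1.182e-05, 8.686e-06]  ψ = [0, 0, 2]  (obs o_5=1)
backtrack: best end state = 1; path = [0, 2, 2, 1, 0, 1]

path = [0, 2, 2, 1, 0, 1]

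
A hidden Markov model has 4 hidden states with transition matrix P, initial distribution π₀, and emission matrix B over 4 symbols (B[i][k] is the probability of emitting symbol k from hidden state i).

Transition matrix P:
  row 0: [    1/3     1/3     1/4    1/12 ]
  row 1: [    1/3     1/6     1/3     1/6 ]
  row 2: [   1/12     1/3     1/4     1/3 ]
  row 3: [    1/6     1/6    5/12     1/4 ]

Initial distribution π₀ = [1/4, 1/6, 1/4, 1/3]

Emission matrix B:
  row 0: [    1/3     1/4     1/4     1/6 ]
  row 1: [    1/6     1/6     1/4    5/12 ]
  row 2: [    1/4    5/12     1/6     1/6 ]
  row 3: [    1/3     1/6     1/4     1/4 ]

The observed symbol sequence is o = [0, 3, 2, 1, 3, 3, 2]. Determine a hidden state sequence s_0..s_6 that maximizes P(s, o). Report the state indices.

path = [3, 2, 3, 2, 1, 1, 0]

t=0: δ = [8.333e-02, 2.778e-02, 6.250e-02, 1.111e-01]  (obs o_0=0)
t=1: δ = [4.630e-03, 1.157e-02, 7.716e-03, 6.944e-03]  ψ = [0, 0, 3, 3]  (obs o_1=3)
t=2: δ = [9.645e-04, 6.430e-04, 6.430e-04, 6.430e-04]  ψ = [1, 2, 1, 2]  (obs o_2=2)
t=3: δ = [8.038e-05, 5.358e-05, 1.116e-04, 3.572e-05]  ψ = [0, 0, 3, 2]  (obs o_3=1)
t=4: δ = [4.465e-06, 1.550e-05, 4.651e-06, 9.303e-06]  ψ = [0, 2, 2, 2]  (obs o_4=3)
t=5: δ = [8.614e-07, 1.077e-06, 8.614e-07, 6.460e-07]  ψ = [1, 1, 1, 1]  (obs o_5=3)
t=6: δ = [8.973e-08, 7.178e-08, 5.982e-08, 7.178e-08]  ψ = [1, 0, 1, 2]  (obs o_6=2)
backtrack: best end state = 0; path = [3, 2, 3, 2, 1, 1, 0]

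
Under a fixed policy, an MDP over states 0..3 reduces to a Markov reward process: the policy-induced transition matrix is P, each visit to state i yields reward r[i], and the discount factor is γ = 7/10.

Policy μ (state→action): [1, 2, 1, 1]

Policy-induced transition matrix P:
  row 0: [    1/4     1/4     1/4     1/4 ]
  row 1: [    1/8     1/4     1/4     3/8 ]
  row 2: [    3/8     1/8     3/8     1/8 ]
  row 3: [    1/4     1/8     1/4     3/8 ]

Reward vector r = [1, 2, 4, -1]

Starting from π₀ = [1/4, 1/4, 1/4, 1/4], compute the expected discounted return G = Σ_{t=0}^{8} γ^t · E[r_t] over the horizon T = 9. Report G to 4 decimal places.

t=0: π = [0.2500, 0.2500, 0.2500, 0.2500], E[r] = 1.5000, γ^t·E[r] = 1.500000, running G = 1.500000
t=1: π = [0.2500, 0.1875, 0.2813, 0.2813], E[r] = 1.4688, γ^t·E[r] = 1.028125, running G = 2.528125
t=2: π = [0.2617, 0.1797, 0.2852, 0.2734], E[r] = 1.4883, γ^t·E[r] = 0.729258, running G = 3.257383
t=3: π = [0.2632, 0.1802, 0.2856, 0.2710], E[r] = 1.4951, γ^t·E[r] = 0.512825, running G = 3.770208
t=4: π = [0.2632, 0.1804, 0.2857, 0.2707], E[r] = 1.4962, γ^t·E[r] = 0.359227, running G = 4.129435
t=5: π = [0.2632, 0.1805, 0.2857, 0.2707], E[r] = 1.4962, γ^t·E[r] = 0.251473, running G = 4.380908
t=6: π = [0.2632, 0.1805, 0.2857, 0.2707], E[r] = 1.4962, γ^t·E[r] = 0.176031, running G = 4.556939
t=7: π = [0.2632, 0.1805, 0.2857, 0.2707], E[r] = 1.4962, γ^t·E[r] = 0.123222, running G = 4.680161
t=8: π = [0.2632, 0.1805, 0.2857, 0.2707], E[r] = 1.4962, γ^t·E[r] = 0.086255, running G = 4.766416

G = 4.7664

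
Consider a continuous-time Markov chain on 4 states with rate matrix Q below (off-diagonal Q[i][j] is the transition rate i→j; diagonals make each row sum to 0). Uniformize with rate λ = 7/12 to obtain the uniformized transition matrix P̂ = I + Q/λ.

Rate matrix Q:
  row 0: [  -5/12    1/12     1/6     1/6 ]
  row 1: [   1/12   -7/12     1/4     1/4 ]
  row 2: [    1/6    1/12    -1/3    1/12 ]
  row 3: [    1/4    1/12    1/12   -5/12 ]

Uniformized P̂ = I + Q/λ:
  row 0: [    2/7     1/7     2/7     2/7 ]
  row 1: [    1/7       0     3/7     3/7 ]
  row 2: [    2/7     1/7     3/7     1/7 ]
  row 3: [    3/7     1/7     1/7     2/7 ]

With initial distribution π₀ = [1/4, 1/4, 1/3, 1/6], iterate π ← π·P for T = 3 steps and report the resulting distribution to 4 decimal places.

t=0: π = [0.2500, 0.2500, 0.3333, 0.1667]
t=1: π = [0.2738, 0.1071, 0.3452, 0.2738]
t=2: π = [0.3095, 0.1276, 0.3112, 0.2517]
t=3: π = [0.3034, 0.1246, 0.3124, 0.2595]

π = [0.3034, 0.1246, 0.3124, 0.2595]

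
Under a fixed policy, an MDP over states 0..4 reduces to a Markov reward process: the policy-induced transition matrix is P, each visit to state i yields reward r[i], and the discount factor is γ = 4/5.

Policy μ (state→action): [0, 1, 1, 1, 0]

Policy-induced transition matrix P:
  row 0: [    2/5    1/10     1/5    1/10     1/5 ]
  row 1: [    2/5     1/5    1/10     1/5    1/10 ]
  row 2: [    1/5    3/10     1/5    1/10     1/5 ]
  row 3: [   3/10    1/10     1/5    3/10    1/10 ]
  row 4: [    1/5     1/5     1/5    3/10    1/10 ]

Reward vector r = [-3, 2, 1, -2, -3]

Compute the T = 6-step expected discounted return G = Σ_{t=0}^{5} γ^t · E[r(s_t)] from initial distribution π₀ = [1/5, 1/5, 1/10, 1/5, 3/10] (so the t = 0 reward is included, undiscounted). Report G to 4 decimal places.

t=0: π = [0.2000, 0.2000, 0.1000, 0.2000, 0.3000], E[r] = -1.4000, γ^t·E[r] = -1.400000, running G = -1.400000
t=1: π = [0.3000, 0.1700, 0.1800, 0.2200, 0.1300], E[r] = -1.2100, γ^t·E[r] = -0.968000, running G = -2.368000
t=2: π = [0.3160, 0.1660, 0.1830, 0.1870, 0.1480], E[r] = -1.2510, γ^t·E[r] = -0.800640, running G = -3.168640
t=3: π = [0.3151, 0.1680, 0.1834, 0.1836, 0.1499], E[r] = -1.2428, γ^t·E[r] = -0.636314, running G = -3.804954
t=4: π = [0.3150, 0.1685, 0.1832, 0.1835, 0.1499], E[r] = -1.2414, γ^t·E[r] = -0.508457, running G = -4.313411
t=5: π = [0.3150, 0.1685, 0.1832, 0.1835, 0.1498], E[r] = -1.2415, γ^t·E[r] = -0.406818, running G = -4.720229

G = -4.7202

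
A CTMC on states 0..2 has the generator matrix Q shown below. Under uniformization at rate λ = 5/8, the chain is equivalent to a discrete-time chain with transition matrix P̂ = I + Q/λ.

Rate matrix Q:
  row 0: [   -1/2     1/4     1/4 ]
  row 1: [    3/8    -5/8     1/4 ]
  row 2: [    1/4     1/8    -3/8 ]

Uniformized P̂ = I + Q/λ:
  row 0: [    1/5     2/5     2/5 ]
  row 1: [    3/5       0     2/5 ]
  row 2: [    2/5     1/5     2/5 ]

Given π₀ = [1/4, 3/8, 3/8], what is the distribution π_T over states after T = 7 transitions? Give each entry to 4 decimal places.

π = [0.3716, 0.2284, 0.4000]

t=0: π = [0.2500, 0.3750, 0.3750]
t=1: π = [0.4250, 0.1750, 0.4000]
t=2: π = [0.3500, 0.2500, 0.4000]
t=3: π = [0.3800, 0.2200, 0.4000]
t=4: π = [0.3680, 0.2320, 0.4000]
t=5: π = [0.3728, 0.2272, 0.4000]
t=6: π = [0.3709, 0.2291, 0.4000]
t=7: π = [0.3716, 0.2284, 0.4000]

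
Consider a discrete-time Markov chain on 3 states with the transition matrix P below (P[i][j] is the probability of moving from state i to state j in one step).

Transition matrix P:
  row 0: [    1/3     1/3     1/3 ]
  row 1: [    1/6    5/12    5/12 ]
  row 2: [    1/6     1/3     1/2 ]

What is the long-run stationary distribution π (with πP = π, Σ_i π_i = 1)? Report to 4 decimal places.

π = [0.2000, 0.3636, 0.4364]

Balance equations π_j = Σ_i π_i·P[i][j]:
  π_0 = 1/3·π_0 + 1/6·π_1 + 1/6·π_2
  π_1 = 1/3·π_0 + 5/12·π_1 + 1/3·π_2
  normalize: π_0 + π_1 + π_2 = 1
Solving the linear system gives exactly π = [1/5, 4/11, 24/55].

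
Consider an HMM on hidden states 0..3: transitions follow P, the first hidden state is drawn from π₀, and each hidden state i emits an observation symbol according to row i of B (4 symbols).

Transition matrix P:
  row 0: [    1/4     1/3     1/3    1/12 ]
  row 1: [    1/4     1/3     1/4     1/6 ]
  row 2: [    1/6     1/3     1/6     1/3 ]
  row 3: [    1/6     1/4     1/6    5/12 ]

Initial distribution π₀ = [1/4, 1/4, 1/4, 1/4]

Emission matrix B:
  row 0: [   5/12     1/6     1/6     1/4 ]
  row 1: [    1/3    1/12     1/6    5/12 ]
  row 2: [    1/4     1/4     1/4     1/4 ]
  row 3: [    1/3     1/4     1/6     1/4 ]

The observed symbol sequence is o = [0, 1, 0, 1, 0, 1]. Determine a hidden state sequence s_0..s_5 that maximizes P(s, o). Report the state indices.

t=0: δ = [1.042e-01, 8.333e-02, 6.250e-02, 8.333e-02]  (obs o_0=0)
t=1: δ = [4.340e-03, 2.894e-03, 8.681e-03, 8.681e-03]  ψ = [0, 0, 0, 3]  (obs o_1=1)
t=2: δ = [6.028e-04, 9.645e-04, 3.617e-04, 1.206e-03]  ψ = [2, 2, 0, 3]  (obs o_2=0)
t=3: δ = [4.019e-05, 2.679e-05, 6.028e-05, 1.256e-04]  ψ = [1, 1, 1, 3]  (obs o_3=1)
t=4: δ = [8.721e-06, 1.047e-05, 5.233e-06, 1.744e-05]  ψ = [3, 3, 3, 3]  (obs o_4=0)
t=5: δ = [4.845e-07, 3.634e-07, 7.268e-07, 1.817e-06]  ψ = [3, 3, 0, 3]  (obs o_5=1)
backtrack: best end state = 3; path = [3, 3, 3, 3, 3, 3]

path = [3, 3, 3, 3, 3, 3]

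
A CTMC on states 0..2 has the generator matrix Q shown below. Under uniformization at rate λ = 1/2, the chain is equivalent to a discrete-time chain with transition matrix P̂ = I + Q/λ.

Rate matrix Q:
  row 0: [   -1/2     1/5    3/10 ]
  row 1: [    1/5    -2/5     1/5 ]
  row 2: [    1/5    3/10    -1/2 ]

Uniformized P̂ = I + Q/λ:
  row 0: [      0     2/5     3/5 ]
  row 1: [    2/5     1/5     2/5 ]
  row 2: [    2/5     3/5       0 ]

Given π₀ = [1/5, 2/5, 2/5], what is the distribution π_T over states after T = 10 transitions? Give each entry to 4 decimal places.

π = [0.2857, 0.3877, 0.3266]

t=0: π = [0.2000, 0.4000, 0.4000]
t=1: π = [0.3200, 0.4000, 0.2800]
t=2: π = [0.2720, 0.3760, 0.3520]
t=3: π = [0.2912, 0.3952, 0.3136]
t=4: π = [0.2835, 0.3837, 0.3328]
t=5: π = [0.2866, 0.3898, 0.3236]
t=6: π = [0.2854, 0.3868, 0.3279]
t=7: π = [0.2859, 0.3882, 0.3259]
t=8: π = [0.2857, 0.3875, 0.3268]
t=9: π = [0.2857, 0.3879, 0.3264]
t=10: π = [0.2857, 0.3877, 0.3266]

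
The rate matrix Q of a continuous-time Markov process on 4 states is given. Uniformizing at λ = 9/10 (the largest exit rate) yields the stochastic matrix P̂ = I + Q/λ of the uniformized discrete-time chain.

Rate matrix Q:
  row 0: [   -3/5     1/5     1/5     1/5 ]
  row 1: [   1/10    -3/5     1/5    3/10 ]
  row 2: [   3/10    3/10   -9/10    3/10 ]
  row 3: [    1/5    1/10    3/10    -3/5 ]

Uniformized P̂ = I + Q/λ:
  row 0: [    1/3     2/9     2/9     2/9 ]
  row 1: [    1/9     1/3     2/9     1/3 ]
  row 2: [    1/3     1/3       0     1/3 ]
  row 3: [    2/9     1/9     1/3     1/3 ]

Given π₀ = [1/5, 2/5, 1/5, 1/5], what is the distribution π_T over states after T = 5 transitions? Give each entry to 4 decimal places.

π = [0.2465, 0.2380, 0.2096, 0.3060]

t=0: π = [0.2000, 0.4000, 0.2000, 0.2000]
t=1: π = [0.2222, 0.2667, 0.2000, 0.3111]
t=2: π = [0.2395, 0.2395, 0.2123, 0.3086]
t=3: π = [0.2458, 0.2381, 0.2093, 0.3067]
t=4: π = [0.2463, 0.2379, 0.2098, 0.3060]
t=5: π = [0.2465, 0.2380, 0.2096, 0.3060]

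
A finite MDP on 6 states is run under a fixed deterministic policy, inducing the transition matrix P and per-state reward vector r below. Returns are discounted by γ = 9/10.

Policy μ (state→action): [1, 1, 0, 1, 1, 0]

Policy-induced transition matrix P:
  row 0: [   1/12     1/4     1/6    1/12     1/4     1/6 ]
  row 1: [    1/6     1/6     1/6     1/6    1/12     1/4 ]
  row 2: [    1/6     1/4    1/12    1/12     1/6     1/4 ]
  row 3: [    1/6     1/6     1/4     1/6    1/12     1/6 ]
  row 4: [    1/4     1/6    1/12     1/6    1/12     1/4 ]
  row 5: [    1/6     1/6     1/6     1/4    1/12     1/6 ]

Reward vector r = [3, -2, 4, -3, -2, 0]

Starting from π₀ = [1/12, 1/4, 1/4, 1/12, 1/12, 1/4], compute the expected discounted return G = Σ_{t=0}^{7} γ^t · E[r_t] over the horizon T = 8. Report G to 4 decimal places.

t=0: π = [0.0833, 0.2500, 0.2500, 0.0833, 0.0833, 0.2500], E[r] = 0.3333, γ^t·E[r] = 0.333333, running G = 0.333333
t=1: π = [0.1667, 0.1944, 0.1458, 0.1597, 0.1181, 0.2153], E[r] = -0.0208, γ^t·E[r] = -0.018750, running G = 0.314583
t=2: π = [0.1626, 0.1927, 0.1580, 0.1586, 0.1233, 0.2049], E[r] = 0.0122, γ^t·E[r] = 0.009844, running G = 0.324427
t=3: π = [0.1634, 0.1934, 0.1564, 0.1570, 0.1236, 0.2062], E[r] = 0.0109, γ^t·E[r] = 0.007945, running G = 0.332372
t=4: π = [0.1634, 0.1933, 0.1564, 0.1572, 0.1236, 0.2061], E[r] = 0.0103, γ^t·E[r] = 0.006750, running G = 0.339122
t=5: π = [0.1634, 0.1933, 0.1564, 0.1572, 0.1236, 0.2061], E[r] = 0.0104, γ^t·E[r] = 0.006133, running G = 0.345256
t=6: π = [0.1634, 0.1933, 0.1564, 0.1572, 0.1236, 0.2061], E[r] = 0.0104, γ^t·E[r] = 0.005517, running G = 0.350773
t=7: π = [0.1634, 0.1933, 0.1564, 0.1572, 0.1236, 0.2061], E[r] = 0.0104, γ^t·E[r] = 0.004965, running G = 0.355738

G = 0.3557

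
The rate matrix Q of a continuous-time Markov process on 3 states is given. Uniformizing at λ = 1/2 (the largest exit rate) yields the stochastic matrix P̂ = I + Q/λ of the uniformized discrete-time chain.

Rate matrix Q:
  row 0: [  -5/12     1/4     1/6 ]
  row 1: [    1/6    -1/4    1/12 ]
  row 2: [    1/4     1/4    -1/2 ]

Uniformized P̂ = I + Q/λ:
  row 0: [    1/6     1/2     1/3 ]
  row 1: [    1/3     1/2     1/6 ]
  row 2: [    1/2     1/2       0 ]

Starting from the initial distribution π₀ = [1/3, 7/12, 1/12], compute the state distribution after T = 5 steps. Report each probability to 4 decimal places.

π = [0.3122, 0.5000, 0.1878]

t=0: π = [0.3333, 0.5833, 0.0833]
t=1: π = [0.2917, 0.5000, 0.2083]
t=2: π = [0.3194, 0.5000, 0.1806]
t=3: π = [0.3102, 0.5000, 0.1898]
t=4: π = [0.3133, 0.5000, 0.1867]
t=5: π = [0.3122, 0.5000, 0.1878]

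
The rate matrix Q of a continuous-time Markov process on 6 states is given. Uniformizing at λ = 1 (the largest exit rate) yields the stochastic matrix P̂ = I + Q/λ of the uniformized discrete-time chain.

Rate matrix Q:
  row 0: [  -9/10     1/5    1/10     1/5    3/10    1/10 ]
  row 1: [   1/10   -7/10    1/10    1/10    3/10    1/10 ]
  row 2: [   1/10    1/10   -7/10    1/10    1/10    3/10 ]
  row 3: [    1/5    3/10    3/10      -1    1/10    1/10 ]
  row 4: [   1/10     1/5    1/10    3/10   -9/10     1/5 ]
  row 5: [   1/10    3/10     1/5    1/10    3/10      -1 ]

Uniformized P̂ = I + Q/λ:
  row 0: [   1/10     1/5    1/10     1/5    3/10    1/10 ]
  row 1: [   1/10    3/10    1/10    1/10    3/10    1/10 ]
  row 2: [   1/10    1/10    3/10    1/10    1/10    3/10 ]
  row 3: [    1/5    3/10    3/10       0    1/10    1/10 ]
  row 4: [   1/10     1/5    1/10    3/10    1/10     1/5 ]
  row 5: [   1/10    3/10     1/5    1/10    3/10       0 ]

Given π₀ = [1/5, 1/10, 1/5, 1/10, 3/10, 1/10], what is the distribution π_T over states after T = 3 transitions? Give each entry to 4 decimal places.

t=0: π = [0.2000, 0.1000, 0.2000, 0.1000, 0.3000, 0.1000]
t=1: π = [0.1100, 0.2100, 0.1700, 0.1700, 0.1800, 0.1600]
t=2: π = [0.1170, 0.2370, 0.1840, 0.1300, 0.1960, 0.1360]
t=3: π = [0.1130, 0.2319, 0.1764, 0.1379, 0.1980, 0.1428]

π = [0.1130, 0.2319, 0.1764, 0.1379, 0.1980, 0.1428]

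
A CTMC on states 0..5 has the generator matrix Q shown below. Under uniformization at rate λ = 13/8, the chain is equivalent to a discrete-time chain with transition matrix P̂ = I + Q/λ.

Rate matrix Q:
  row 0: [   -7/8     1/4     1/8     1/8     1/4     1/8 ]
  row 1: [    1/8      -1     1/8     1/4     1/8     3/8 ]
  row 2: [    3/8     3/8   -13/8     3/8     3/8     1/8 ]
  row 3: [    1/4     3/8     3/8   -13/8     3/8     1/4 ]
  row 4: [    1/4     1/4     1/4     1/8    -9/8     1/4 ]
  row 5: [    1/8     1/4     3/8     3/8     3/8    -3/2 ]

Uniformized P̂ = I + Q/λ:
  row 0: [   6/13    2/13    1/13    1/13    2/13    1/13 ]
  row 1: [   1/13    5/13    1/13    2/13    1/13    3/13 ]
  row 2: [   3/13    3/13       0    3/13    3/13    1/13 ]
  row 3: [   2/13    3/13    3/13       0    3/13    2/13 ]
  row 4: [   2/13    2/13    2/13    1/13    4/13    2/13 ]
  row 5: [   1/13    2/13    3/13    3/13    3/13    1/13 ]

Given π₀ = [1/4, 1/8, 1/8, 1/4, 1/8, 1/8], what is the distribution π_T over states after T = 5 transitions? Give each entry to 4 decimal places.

π = [0.1961, 0.2246, 0.1226, 0.1243, 0.1962, 0.1361]

t=0: π = [0.2500, 0.1250, 0.1250, 0.2500, 0.1250, 0.1250]
t=1: π = [0.2212, 0.2115, 0.1346, 0.1058, 0.2019, 0.1250]
t=2: π = [0.2064, 0.2212, 0.1176, 0.1250, 0.1967, 0.1331]
t=3: π = [0.1991, 0.2235, 0.1227, 0.1229, 0.1960, 0.1357]
t=4: π = [0.1969, 0.2243, 0.1223, 0.1244, 0.1961, 0.1358]
t=5: π = [0.1961, 0.2246, 0.1226, 0.1243, 0.1962, 0.1361]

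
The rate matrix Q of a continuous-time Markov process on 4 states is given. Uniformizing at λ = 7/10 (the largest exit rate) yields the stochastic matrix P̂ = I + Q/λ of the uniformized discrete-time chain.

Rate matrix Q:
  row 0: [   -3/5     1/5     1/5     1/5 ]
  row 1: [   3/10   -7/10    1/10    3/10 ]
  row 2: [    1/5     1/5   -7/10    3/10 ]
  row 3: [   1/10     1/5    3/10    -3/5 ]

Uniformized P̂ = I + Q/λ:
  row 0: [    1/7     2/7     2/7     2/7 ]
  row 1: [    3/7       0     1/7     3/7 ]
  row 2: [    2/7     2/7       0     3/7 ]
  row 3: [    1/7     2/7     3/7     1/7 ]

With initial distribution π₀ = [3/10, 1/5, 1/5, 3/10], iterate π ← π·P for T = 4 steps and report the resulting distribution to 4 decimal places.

t=0: π = [0.3000, 0.2000, 0.2000, 0.3000]
t=1: π = [0.2286, 0.2286, 0.2429, 0.3000]
t=2: π = [0.2429, 0.2204, 0.2265, 0.3102]
t=3: π = [0.2382, 0.2227, 0.2338, 0.3052]
t=4: π = [0.2399, 0.2221, 0.2307, 0.3073]

π = [0.2399, 0.2221, 0.2307, 0.3073]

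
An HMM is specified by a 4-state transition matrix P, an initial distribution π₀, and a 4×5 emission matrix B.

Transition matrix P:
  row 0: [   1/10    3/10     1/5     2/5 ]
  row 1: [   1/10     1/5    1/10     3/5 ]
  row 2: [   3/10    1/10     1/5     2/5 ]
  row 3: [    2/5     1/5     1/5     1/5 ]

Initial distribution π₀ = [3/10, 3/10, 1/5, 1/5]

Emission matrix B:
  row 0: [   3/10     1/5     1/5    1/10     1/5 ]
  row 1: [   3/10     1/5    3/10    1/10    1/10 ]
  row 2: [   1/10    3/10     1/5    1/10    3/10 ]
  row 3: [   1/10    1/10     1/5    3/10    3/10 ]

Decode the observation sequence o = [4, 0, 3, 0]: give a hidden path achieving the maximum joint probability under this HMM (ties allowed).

t=0: δ = [6.000e-02, 3.000e-02, 6.000e-02, 6.000e-02]  (obs o_0=4)
t=1: δ = [7.200e-03, 5.400e-03, 1.200e-03, 2.400e-03]  ψ = [3, 0, 0, 0]  (obs o_1=0)
t=2: δ = [9.600e-05, 2.160e-04, 1.440e-04, 9.720e-04]  ψ = [3, 0, 0, 1]  (obs o_2=3)
t=3: δ = [1.166e-04, 5.832e-05, 1.944e-05, 1.944e-05]  ψ = [3, 3, 3, 3]  (obs o_3=0)
backtrack: best end state = 0; path = [0, 1, 3, 0]

path = [0, 1, 3, 0]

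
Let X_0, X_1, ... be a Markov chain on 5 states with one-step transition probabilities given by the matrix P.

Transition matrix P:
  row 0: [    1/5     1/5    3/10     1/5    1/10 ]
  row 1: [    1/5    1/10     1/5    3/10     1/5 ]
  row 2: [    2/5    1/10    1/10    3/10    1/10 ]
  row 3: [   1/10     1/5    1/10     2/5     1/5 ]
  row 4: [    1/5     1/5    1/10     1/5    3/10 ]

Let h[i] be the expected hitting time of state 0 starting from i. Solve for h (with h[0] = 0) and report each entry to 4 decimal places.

h = [0.0000, 5.1040, 4.1734, 5.7746, 5.1329]

First-step conditioning: h[0] = 0; for i ≠ 0, h[i] = 1 + Σ_k P[i][k]·h[k].
  h[1] = 1 + 1/10·h[1] + 1/5·h[2] + 3/10·h[3] + 1/5·h[4]
  h[2] = 1 + 1/10·h[1] + 1/10·h[2] + 3/10·h[3] + 1/10·h[4]
  h[3] = 1 + 1/5·h[1] + 1/10·h[2] + 2/5·h[3] + 1/5·h[4]
  h[4] = 1 + 1/5·h[1] + 1/10·h[2] + 1/5·h[3] + 3/10·h[4]
Solving the 4×4 linear system over states ≠ 0 gives exactly h = [0, 883/173, 722/173, 999/173, 888/173] (h[0] = 0 is the target).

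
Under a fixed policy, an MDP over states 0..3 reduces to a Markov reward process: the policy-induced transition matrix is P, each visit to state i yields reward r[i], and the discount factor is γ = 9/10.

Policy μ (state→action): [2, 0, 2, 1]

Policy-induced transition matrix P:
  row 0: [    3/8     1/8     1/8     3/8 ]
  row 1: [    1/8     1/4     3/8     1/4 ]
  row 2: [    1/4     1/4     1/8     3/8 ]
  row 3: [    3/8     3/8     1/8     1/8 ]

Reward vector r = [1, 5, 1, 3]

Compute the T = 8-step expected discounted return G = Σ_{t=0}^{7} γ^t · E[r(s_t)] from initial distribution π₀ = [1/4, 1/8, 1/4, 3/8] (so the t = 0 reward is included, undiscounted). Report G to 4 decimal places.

t=0: π = [0.2500, 0.1250, 0.2500, 0.3750], E[r] = 2.2500, γ^t·E[r] = 2.250000, running G = 2.250000
t=1: π = [0.3125, 0.2656, 0.1563, 0.2656], E[r] = 2.5938, γ^t·E[r] = 2.334375, running G = 4.584375
t=2: π = [0.2891, 0.2441, 0.1914, 0.2754], E[r] = 2.5273, γ^t·E[r] = 2.047148, running G = 6.631523
t=3: π = [0.2900, 0.2483, 0.1860, 0.2756], E[r] = 2.5444, γ^t·E[r] = 1.854892, running G = 8.486416
t=4: π = [0.2897, 0.2482, 0.1871, 0.2751], E[r] = 2.5429, γ^t·E[r] = 1.668402, running G = 10.154817
t=5: π = [0.2896, 0.2482, 0.1870, 0.2752], E[r] = 2.5431, γ^t·E[r] = 1.501683, running G = 11.656500
t=6: π = [0.2896, 0.2482, 0.1870, 0.2752], E[r] = 2.5432, γ^t·E[r] = 1.351547, running G = 13.008047
t=7: π = [0.2896, 0.2482, 0.1871, 0.2752], E[r] = 2.5432, γ^t·E[r] = 1.216386, running G = 14.224433

G = 14.2244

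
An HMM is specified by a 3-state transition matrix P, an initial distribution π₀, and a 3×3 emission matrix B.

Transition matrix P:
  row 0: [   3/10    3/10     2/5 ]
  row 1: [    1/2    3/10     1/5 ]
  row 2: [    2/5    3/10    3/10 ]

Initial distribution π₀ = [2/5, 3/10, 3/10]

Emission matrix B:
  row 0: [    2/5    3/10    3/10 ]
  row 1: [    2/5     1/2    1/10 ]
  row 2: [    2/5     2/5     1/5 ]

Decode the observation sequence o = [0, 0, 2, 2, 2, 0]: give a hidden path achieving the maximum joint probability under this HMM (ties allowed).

path = [0, 2, 0, 2, 0, 2]

t=0: δ = [1.600e-01, 1.200e-01, 1.200e-01]  (obs o_0=0)
t=1: δ = [2.400e-02, 1.920e-02, 2.560e-02]  ψ = [1, 0, 0]  (obs o_1=0)
t=2: δ = [3.072e-03, 7.680e-04, 1.920e-03]  ψ = [2, 2, 0]  (obs o_2=2)
t=3: δ = [2.765e-04, 9.216e-05, 2.458e-04]  ψ = [0, 0, 0]  (obs o_3=2)
t=4: δ = [2.949e-05, 8.294e-06, 2.212e-05]  ψ = [2, 0, 0]  (obs o_4=2)
t=5: δ = [3.539e-06, 3.539e-06, 4.719e-06]  ψ = [0, 0, 0]  (obs o_5=0)
backtrack: best end state = 2; path = [0, 2, 0, 2, 0, 2]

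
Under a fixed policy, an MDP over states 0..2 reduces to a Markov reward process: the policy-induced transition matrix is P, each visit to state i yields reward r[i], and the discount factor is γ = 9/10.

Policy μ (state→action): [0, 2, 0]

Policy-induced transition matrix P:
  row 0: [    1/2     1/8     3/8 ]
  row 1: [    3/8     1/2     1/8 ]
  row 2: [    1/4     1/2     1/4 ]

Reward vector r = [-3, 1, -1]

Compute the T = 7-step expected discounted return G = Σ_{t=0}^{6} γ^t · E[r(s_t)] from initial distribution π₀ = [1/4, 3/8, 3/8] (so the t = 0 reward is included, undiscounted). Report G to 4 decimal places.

G = -5.1225

t=0: π = [0.2500, 0.3750, 0.3750], E[r] = -0.7500, γ^t·E[r] = -0.750000, running G = -0.750000
t=1: π = [0.3594, 0.4063, 0.2344], E[r] = -0.9063, γ^t·E[r] = -0.815625, running G = -1.565625
t=2: π = [0.3906, 0.3652, 0.2441], E[r] = -1.0508, γ^t·E[r] = -0.851133, running G = -2.416758
t=3: π = [0.3933, 0.3535, 0.2532], E[r] = -1.0796, γ^t·E[r] = -0.787021, running G = -3.203779
t=4: π = [0.3925, 0.3525, 0.2550], E[r] = -1.0800, γ^t·E[r] = -0.708599, running G = -3.912378
t=5: π = [0.3922, 0.3528, 0.2550], E[r] = -1.0788, γ^t·E[r] = -0.637005, running G = -4.549383
t=6: π = [0.3921, 0.3529, 0.2549], E[r] = -1.0784, γ^t·E[r] = -0.573129, running G = -5.122512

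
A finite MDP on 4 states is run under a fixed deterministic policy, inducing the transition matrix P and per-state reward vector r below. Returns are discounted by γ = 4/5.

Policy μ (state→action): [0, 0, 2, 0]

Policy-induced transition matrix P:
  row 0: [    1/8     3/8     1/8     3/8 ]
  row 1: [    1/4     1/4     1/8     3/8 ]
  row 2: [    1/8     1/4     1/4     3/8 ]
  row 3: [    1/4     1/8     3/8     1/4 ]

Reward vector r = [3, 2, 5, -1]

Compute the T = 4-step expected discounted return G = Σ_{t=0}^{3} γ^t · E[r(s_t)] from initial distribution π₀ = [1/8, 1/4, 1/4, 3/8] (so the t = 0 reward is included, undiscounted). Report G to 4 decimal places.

t=0: π = [0.1250, 0.2500, 0.2500, 0.3750], E[r] = 1.7500, γ^t·E[r] = 1.750000, running G = 1.750000
t=1: π = [0.2031, 0.2188, 0.2500, 0.3281], E[r] = 1.9688, γ^t·E[r] = 1.575000, running G = 3.325000
t=2: π = [0.1934, 0.2344, 0.2383, 0.3340], E[r] = 1.9063, γ^t·E[r] = 1.220000, running G = 4.545000
t=3: π = [0.1960, 0.2324, 0.2383, 0.3333], E[r] = 1.9111, γ^t·E[r] = 0.978500, running G = 5.523500

G = 5.5235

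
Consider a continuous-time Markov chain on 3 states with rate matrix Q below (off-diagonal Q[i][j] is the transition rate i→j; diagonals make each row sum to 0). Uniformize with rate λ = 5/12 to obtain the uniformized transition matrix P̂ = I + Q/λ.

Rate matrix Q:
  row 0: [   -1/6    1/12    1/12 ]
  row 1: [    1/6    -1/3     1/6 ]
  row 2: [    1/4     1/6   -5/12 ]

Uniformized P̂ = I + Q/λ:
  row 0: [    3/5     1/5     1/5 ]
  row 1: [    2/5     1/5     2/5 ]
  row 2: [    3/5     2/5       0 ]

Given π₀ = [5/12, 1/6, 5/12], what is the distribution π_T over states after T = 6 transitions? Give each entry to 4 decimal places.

t=0: π = [0.4167, 0.1667, 0.4167]
t=1: π = [0.5667, 0.2833, 0.1500]
t=2: π = [0.5433, 0.2300, 0.2267]
t=3: π = [0.5540, 0.2453, 0.2007]
t=4: π = [0.5509, 0.2401, 0.2089]
t=5: π = [0.5520, 0.2418, 0.2062]
t=6: π = [0.5516, 0.2412, 0.2071]

π = [0.5516, 0.2412, 0.2071]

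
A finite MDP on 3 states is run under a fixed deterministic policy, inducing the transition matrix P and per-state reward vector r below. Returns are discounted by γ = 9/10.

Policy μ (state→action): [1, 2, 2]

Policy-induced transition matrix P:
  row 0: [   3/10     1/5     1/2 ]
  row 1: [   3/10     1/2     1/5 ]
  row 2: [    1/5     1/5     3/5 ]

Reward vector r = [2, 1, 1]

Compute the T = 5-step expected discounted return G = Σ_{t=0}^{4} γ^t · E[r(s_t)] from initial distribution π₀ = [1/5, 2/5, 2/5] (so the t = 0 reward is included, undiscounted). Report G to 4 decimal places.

G = 5.0912

t=0: π = [0.2000, 0.4000, 0.4000], E[r] = 1.2000, γ^t·E[r] = 1.200000, running G = 1.200000
t=1: π = [0.2600, 0.3200, 0.4200], E[r] = 1.2600, γ^t·E[r] = 1.134000, running G = 2.334000
t=2: π = [0.2580, 0.2960, 0.4460], E[r] = 1.2580, γ^t·E[r] = 1.018980, running G = 3.352980
t=3: π = [0.2554, 0.2888, 0.4558], E[r] = 1.2554, γ^t·E[r] = 0.915187, running G = 4.268167
t=4: π = [0.2544, 0.2866, 0.4589], E[r] = 1.2544, γ^t·E[r] = 0.823025, running G = 5.091192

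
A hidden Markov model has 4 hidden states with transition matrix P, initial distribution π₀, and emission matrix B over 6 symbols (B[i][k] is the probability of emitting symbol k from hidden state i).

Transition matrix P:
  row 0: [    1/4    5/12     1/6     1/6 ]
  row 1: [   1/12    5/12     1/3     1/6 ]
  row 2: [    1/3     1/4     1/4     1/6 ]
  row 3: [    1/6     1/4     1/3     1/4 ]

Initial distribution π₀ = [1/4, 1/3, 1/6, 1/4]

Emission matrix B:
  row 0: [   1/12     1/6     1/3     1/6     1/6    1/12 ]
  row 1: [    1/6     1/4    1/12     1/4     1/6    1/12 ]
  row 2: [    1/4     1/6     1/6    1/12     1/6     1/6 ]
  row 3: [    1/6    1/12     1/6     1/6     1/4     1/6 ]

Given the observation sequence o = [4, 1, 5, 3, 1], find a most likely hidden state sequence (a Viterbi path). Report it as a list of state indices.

t=0: δ = [4.167e-02, 5.556e-02, 2.778e-02, 6.250e-02]  (obs o_0=4)
t=1: δ = [1.736e-03, 5.787e-03, 3.472e-03, 1.302e-03]  ψ = [0, 1, 3, 3]  (obs o_1=1)
t=2: δ = [9.645e-05, 2.009e-04, 3.215e-04, 1.608e-04]  ψ = [2, 1, 1, 1]  (obs o_2=5)
t=3: δ = [1.786e-05, 2.093e-05, 6.698e-06, 8.931e-06]  ψ = [2, 1, 2, 2]  (obs o_3=3)
t=4: δ = [7.442e-07, 2.180e-06, 1.163e-06, 2.907e-07]  ψ = [0, 1, 1, 1]  (obs o_4=1)
backtrack: best end state = 1; path = [1, 1, 1, 1, 1]

path = [1, 1, 1, 1, 1]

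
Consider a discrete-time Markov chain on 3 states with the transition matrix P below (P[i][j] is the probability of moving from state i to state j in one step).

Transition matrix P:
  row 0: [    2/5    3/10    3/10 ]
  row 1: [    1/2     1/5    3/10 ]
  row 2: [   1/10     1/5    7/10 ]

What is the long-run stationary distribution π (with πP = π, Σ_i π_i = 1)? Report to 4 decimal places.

Balance equations π_j = Σ_i π_i·P[i][j]:
  π_0 = 2/5·π_0 + 1/2·π_1 + 1/10·π_2
  π_1 = 3/10·π_0 + 1/5·π_1 + 1/5·π_2
  normalize: π_0 + π_1 + π_2 = 1
Solving the linear system gives exactly π = [3/11, 5/22, 1/2].

π = [0.2727, 0.2273, 0.5000]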